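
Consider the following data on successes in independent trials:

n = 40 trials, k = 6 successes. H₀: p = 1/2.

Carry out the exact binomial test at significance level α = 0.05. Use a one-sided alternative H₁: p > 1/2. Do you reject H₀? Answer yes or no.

Exact binomial: n=40, k=6, p₀=1/2=0.5000
P(X≥6) from Σ C(n,i)·p₀^i·(1−p₀)^(n−i)
p-value (one-sided, H₁ greater) = 1.00000
At α=0.05: p ≥ α → fail to reject H₀

reject H₀: no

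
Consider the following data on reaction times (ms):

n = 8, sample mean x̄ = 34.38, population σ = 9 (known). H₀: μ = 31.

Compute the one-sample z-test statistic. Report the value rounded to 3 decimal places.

test statistic = 1.062

SE = σ/√n = 9/√8 = 3.1820
z = (x̄−μ₀)/SE = (34.38−31)/3.1820 = 1.0622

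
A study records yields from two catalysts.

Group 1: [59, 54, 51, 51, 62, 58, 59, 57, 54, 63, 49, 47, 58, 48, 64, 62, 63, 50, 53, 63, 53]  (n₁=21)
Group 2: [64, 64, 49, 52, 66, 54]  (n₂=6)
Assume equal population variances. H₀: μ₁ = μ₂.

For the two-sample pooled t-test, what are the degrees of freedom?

degrees of freedom = 25

df = n₁ + n₂ − 2 = 21 + 6 − 2 = 25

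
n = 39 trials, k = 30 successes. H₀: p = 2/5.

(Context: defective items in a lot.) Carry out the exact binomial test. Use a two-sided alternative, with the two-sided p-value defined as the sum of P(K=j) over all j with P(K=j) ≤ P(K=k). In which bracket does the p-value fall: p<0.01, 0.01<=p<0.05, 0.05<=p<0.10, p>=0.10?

p-value bracket: p<0.01

Exact binomial: n=39, k=30, p₀=2/5=0.4000
P(X=j) = C(n,j)·p₀^j·(1−p₀)^(n−j); p = Σ P(X=j) over j with P(X=j) ≤ P(X=30)
p-value (two-sided) = 0.00000
→ bracket: p<0.01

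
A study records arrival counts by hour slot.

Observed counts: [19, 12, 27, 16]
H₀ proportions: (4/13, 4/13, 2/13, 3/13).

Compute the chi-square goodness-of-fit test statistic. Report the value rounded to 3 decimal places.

n = 74; E_i = n·p_i = [22.77, 22.77, 11.38, 17.08]
χ² = (19−22.77)²/22.77 + (12−22.77)²/22.77 + (27−11.38)²/11.38 + (16−17.08)²/17.08 = 27.2038
df = 3

test statistic = 27.204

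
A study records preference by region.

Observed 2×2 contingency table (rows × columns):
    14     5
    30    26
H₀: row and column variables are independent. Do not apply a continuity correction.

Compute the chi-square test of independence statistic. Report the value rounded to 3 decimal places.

test statistic = 2.367

Row totals [19, 56], col totals [44, 31], n=75
χ² = (14−11.15)²/11.15 + (5−7.85)²/7.85 + (30−32.85)²/32.85 + (26−23.15)²/23.15 = 2.3666
df = 1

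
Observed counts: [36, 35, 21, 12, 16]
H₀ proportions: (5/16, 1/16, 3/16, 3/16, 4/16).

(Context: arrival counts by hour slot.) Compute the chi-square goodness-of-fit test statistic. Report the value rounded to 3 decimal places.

test statistic = 112.427

n = 120; E_i = n·p_i = [37.50, 7.50, 22.50, 22.50, 30.00]
χ² = (36−37.50)²/37.50 + (35−7.50)²/7.50 + (21−22.50)²/22.50 + (12−22.50)²/22.50 + (16−30.00)²/30.00 = 112.4267
df = 4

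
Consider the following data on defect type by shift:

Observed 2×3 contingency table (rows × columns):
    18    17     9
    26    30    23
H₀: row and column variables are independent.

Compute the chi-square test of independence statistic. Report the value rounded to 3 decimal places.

test statistic = 1.323

Row totals [44, 79], col totals [44, 47, 32], n=123
χ² = (18−15.74)²/15.74 + (17−16.81)²/16.81 + (9−11.45)²/11.45 + (26−28.26)²/28.26 + (30−30.19)²/30.19 + (23−20.55)²/20.55 = 1.3231
df = 2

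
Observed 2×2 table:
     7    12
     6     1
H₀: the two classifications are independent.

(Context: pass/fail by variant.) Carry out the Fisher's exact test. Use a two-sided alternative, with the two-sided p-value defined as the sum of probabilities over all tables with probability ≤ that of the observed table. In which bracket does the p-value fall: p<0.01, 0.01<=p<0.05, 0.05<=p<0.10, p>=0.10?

p-value bracket: 0.05<=p<0.10

Margins: r₁=19, r₂=7, c₁=13, c₂=13, n=26
p_obs = C(19,7)·C(7,6)/C(26,13); sum pmf over tables with pmf ≤ p_obs
p-value (two-sided) = 0.07304
→ bracket: 0.05<=p<0.10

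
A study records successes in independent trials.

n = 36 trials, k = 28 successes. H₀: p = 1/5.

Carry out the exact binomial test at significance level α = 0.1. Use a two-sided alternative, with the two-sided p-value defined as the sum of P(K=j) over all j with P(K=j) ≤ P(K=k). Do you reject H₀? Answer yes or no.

reject H₀: yes

Exact binomial: n=36, k=28, p₀=1/5=0.2000
P(X=j) = C(n,j)·p₀^j·(1−p₀)^(n−j); p = Σ P(X=j) over j with P(X=j) ≤ P(X=28)
p-value (two-sided) = 0.00000
At α=0.1: p < α → reject H₀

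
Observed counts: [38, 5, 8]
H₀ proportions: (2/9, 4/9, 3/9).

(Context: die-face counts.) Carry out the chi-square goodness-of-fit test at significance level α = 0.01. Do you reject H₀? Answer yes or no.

reject H₀: yes

n = 51; E_i = n·p_i = [11.33, 22.67, 17.00]
χ² = (38−11.33)²/11.33 + (5−22.67)²/22.67 + (8−17.00)²/17.00 = 81.2794
df = 2
p-value (upper-tail) = 0.00000
At α=0.01: p < α → reject H₀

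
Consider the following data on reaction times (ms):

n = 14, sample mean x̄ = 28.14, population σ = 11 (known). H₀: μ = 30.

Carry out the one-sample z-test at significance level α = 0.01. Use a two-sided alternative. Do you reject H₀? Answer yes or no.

SE = σ/√n = 11/√14 = 2.9399
z = (x̄−μ₀)/SE = (28.14−30)/2.9399 = -0.6327
p-value (two-sided) = 0.52694
At α=0.01: p ≥ α → fail to reject H₀

reject H₀: no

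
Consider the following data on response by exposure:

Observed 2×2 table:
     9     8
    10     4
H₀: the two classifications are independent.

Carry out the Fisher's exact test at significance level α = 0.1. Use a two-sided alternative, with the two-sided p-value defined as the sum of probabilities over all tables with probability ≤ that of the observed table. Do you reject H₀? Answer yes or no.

reject H₀: no

Margins: r₁=17, r₂=14, c₁=19, c₂=12, n=31
p_obs = C(17,9)·C(14,10)/C(31,19); sum pmf over tables with pmf ≤ p_obs
p-value (two-sided) = 0.46074
At α=0.1: p ≥ α → fail to reject H₀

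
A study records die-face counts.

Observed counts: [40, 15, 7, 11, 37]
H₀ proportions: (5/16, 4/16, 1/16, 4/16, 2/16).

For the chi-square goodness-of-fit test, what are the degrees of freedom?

df = k − 1 = 5 − 1 = 4

degrees of freedom = 4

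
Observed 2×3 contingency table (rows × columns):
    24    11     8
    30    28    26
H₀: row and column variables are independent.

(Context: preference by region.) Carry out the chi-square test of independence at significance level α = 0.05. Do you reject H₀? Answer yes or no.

reject H₀: no

Row totals [43, 84], col totals [54, 39, 34], n=127
χ² = (24−18.28)²/18.28 + (11−13.20)²/13.20 + (8−11.51)²/11.51 + (30−35.72)²/35.72 + (28−25.80)²/25.80 + (26−22.49)²/22.49 = 4.8786
df = 2
p-value (upper-tail) = 0.08722
At α=0.05: p ≥ α → fail to reject H₀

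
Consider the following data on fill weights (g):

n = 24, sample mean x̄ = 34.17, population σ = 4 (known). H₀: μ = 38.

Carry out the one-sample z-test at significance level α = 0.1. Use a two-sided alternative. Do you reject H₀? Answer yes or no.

SE = σ/√n = 4/√24 = 0.8165
z = (x̄−μ₀)/SE = (34.17−38)/0.8165 = -4.6908
p-value (two-sided) = 0.00000
At α=0.1: p < α → reject H₀

reject H₀: yes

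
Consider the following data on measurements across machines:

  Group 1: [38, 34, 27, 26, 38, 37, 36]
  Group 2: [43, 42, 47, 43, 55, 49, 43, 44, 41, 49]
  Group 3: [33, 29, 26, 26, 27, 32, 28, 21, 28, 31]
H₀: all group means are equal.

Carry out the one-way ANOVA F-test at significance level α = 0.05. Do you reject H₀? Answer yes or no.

reject H₀: yes

Group means [33.71, 45.60, 28.10], grand mean 36.037
SSB = Σnᵢ(x̄ᵢ−x̄)² = 1582.234; SSW = ΣΣ(x−x̄ᵢ)² = 436.729
MSB = 1582.234/2 = 791.1172; MSW = 436.729/24 = 18.1970
F = MSB/MSW = 43.4751
df = (2, 24)
p-value (upper-tail) = 0.00000
At α=0.05: p < α → reject H₀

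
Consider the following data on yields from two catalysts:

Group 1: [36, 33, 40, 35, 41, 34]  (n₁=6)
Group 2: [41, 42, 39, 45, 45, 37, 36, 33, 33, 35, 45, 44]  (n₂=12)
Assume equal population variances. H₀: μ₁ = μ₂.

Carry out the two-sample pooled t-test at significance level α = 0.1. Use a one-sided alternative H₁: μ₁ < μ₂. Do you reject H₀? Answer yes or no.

reject H₀: yes

x̄₁=36.500, s₁=3.271, n₁=6
x̄₂=39.583, s₂=4.699, n₂=12
s_p² = [5·3.271² + 11·4.699²]/16 = 18.5260
SE = √(s_p²·(1/6+1/12)) = 2.1521
t = (36.500−39.583)/2.1521 = -1.4327
df = 16
p-value (one-sided, H₁ less) = 0.08559
At α=0.1: p < α → reject H₀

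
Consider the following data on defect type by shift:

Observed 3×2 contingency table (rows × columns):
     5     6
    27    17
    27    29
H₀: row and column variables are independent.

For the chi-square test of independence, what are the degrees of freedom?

df = (r−1)(c−1) = (3−1)·(2−1) = 2

degrees of freedom = 2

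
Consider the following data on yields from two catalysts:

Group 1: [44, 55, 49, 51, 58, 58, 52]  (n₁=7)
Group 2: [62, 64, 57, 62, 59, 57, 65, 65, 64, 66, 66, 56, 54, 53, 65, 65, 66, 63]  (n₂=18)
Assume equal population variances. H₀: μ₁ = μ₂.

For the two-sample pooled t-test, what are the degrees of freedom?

degrees of freedom = 23

df = n₁ + n₂ − 2 = 7 + 18 − 2 = 23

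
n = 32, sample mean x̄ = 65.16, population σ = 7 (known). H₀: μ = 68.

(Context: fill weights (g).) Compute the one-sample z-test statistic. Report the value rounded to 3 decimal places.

SE = σ/√n = 7/√32 = 1.2374
z = (x̄−μ₀)/SE = (65.16−68)/1.2374 = -2.2951

test statistic = -2.295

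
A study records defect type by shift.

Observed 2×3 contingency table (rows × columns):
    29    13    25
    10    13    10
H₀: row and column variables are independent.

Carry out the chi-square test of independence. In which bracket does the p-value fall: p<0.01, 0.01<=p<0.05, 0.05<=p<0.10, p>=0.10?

Row totals [67, 33], col totals [39, 26, 35], n=100
χ² = (29−26.13)²/26.13 + (13−17.42)²/17.42 + (25−23.45)²/23.45 + (10−12.87)²/12.87 + (13−8.58)²/8.58 + (10−11.55)²/11.55 = 4.6642
df = 2
p-value (upper-tail) = 0.09709
→ bracket: 0.05<=p<0.10

p-value bracket: 0.05<=p<0.10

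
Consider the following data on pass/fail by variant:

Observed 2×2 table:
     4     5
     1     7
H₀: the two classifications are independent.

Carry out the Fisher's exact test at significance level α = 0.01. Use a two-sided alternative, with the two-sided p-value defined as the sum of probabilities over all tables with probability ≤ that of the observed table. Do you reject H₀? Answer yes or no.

Margins: r₁=9, r₂=8, c₁=5, c₂=12, n=17
p_obs = C(9,4)·C(8,1)/C(17,5); sum pmf over tables with pmf ≤ p_obs
p-value (two-sided) = 0.29412
At α=0.01: p ≥ α → fail to reject H₀

reject H₀: no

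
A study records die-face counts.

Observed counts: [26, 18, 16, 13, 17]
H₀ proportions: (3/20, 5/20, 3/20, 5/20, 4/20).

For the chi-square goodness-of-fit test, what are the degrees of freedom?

df = k − 1 = 5 − 1 = 4

degrees of freedom = 4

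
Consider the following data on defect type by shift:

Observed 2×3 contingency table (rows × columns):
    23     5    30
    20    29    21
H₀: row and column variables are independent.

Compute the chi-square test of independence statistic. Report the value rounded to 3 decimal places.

Row totals [58, 70], col totals [43, 34, 51], n=128
χ² = (23−19.48)²/19.48 + (5−15.41)²/15.41 + (30−23.11)²/23.11 + (20−23.52)²/23.52 + (29−18.59)²/18.59 + (21−27.89)²/27.89 = 17.7699
df = 2

test statistic = 17.770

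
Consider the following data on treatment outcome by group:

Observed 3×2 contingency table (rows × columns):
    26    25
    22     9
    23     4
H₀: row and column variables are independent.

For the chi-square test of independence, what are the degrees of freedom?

degrees of freedom = 2

df = (r−1)(c−1) = (3−1)·(2−1) = 2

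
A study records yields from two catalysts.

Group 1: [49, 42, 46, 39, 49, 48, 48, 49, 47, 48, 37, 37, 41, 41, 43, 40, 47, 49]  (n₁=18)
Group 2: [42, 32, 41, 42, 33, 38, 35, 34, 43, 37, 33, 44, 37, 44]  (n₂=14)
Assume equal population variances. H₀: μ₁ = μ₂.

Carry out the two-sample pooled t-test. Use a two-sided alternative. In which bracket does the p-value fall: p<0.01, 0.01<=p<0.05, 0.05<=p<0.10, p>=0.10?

x̄₁=44.444, s₁=4.395, n₁=18
x̄₂=38.214, s₂=4.388, n₂=14
s_p² = [17·4.395² + 13·4.388²]/30 = 19.2934
SE = √(s_p²·(1/18+1/14)) = 1.5652
t = (44.444−38.214)/1.5652 = 3.9803
df = 30
p-value (two-sided) = 0.00040
→ bracket: p<0.01

p-value bracket: p<0.01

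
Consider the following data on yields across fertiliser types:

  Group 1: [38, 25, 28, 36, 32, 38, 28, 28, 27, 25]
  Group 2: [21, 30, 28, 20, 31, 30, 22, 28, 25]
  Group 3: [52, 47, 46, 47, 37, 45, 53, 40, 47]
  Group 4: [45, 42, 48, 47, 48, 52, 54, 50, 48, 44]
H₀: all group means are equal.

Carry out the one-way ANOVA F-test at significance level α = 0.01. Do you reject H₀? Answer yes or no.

reject H₀: yes

Group means [30.50, 26.11, 46.00, 47.80], grand mean 37.684
SSB = Σnᵢ(x̄ᵢ−x̄)² = 3367.222; SSW = ΣΣ(x−x̄ᵢ)² = 702.989
MSB = 3367.222/3 = 1122.4072; MSW = 702.989/34 = 20.6761
F = MSB/MSW = 54.2851
df = (3, 34)
p-value (upper-tail) = 0.00000
At α=0.01: p < α → reject H₀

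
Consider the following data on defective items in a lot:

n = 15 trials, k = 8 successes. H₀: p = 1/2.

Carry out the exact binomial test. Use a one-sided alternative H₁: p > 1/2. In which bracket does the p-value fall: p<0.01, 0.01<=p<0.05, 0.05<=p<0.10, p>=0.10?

Exact binomial: n=15, k=8, p₀=1/2=0.5000
P(X≥8) from Σ C(n,i)·p₀^i·(1−p₀)^(n−i)
p-value (one-sided, H₁ greater) = 0.50000
→ bracket: p>=0.10

p-value bracket: p>=0.10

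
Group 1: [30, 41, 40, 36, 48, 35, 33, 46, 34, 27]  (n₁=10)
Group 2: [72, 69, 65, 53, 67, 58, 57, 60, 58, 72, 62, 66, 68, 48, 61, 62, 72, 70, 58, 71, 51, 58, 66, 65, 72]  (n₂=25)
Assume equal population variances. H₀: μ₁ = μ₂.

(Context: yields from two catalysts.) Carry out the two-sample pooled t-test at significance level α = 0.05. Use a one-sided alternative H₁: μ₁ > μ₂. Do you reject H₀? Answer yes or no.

reject H₀: no

x̄₁=37.000, s₁=6.716, n₁=10
x̄₂=63.240, s₂=6.948, n₂=25
s_p² = [9·6.716² + 24·6.948²]/33 = 47.4109
SE = √(s_p²·(1/10+1/25)) = 2.5763
t = (37.000−63.240)/2.5763 = -10.1850
df = 33
p-value (one-sided, H₁ greater) = 1.00000
At α=0.05: p ≥ α → fail to reject H₀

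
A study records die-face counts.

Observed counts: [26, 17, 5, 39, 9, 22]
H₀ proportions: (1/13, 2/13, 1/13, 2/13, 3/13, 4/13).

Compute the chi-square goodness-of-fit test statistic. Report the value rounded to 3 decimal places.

test statistic = 75.237

n = 118; E_i = n·p_i = [9.08, 18.15, 9.08, 18.15, 27.23, 36.31]
χ² = (26−9.08)²/9.08 + (17−18.15)²/18.15 + (5−9.08)²/9.08 + (39−18.15)²/18.15 + (9−27.23)²/27.23 + (22−36.31)²/36.31 = 75.2373
df = 5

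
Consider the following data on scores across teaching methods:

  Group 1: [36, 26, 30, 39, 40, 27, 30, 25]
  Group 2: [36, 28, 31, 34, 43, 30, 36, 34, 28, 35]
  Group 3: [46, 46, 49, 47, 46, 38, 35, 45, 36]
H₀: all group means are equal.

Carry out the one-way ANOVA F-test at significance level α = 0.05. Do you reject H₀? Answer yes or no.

reject H₀: yes

Group means [31.62, 33.50, 43.11], grand mean 36.148
SSB = Σnᵢ(x̄ᵢ−x̄)² = 670.144; SSW = ΣΣ(x−x̄ᵢ)² = 651.264
MSB = 670.144/2 = 335.0718; MSW = 651.264/24 = 27.1360
F = MSB/MSW = 12.3479
df = (2, 24)
p-value (upper-tail) = 0.00021
At α=0.05: p < α → reject H₀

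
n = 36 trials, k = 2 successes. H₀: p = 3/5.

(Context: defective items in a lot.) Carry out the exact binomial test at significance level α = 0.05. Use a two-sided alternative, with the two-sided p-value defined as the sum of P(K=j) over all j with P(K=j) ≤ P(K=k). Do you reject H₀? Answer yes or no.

reject H₀: yes

Exact binomial: n=36, k=2, p₀=3/5=0.6000
P(X=j) = C(n,j)·p₀^j·(1−p₀)^(n−j); p = Σ P(X=j) over j with P(X=j) ≤ P(X=2)
p-value (two-sided) = 0.00000
At α=0.05: p < α → reject H₀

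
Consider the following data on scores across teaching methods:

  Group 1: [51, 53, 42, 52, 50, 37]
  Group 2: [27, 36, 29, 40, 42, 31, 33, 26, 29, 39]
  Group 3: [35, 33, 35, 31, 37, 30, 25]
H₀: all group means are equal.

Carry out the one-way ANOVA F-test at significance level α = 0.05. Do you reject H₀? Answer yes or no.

reject H₀: yes

Group means [47.50, 33.20, 32.29], grand mean 36.652
SSB = Σnᵢ(x̄ᵢ−x̄)² = 958.689; SSW = ΣΣ(x−x̄ᵢ)² = 602.529
MSB = 958.689/2 = 479.3444; MSW = 602.529/20 = 30.1264
F = MSB/MSW = 15.9111
df = (2, 20)
p-value (upper-tail) = 0.00007
At α=0.05: p < α → reject H₀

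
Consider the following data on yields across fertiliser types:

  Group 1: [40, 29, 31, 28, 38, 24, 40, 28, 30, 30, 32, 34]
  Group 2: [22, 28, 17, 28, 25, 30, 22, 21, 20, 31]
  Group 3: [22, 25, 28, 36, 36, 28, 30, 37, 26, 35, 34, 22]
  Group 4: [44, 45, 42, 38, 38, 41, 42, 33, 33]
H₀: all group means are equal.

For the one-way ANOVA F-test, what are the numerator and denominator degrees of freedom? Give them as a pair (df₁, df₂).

k = 4 groups, N = 43 total
df = (k−1, N−k) = (4−1, 43−4) = (3, 39)

degrees of freedom = [3, 39]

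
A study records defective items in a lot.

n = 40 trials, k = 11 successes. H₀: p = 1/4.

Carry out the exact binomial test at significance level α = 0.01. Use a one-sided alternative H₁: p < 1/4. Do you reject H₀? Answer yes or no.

Exact binomial: n=40, k=11, p₀=1/4=0.2500
P(X≤11) from Σ C(n,i)·p₀^i·(1−p₀)^(n−i)
p-value (one-sided, H₁ less) = 0.71514
At α=0.01: p ≥ α → fail to reject H₀

reject H₀: no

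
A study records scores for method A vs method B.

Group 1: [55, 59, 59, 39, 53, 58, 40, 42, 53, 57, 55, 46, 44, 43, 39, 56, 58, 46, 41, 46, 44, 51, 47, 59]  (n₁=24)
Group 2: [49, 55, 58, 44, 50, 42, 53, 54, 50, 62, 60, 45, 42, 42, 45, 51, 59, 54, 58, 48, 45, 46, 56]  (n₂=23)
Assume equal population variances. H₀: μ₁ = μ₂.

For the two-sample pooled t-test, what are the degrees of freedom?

degrees of freedom = 45

df = n₁ + n₂ − 2 = 24 + 23 − 2 = 45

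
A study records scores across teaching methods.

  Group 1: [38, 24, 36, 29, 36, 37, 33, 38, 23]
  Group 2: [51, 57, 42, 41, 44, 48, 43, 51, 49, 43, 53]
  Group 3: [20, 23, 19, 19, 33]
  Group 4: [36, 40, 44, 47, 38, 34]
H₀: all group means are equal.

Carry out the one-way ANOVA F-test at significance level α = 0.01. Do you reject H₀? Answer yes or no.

Group means [32.67, 47.45, 22.80, 39.83], grand mean 37.710
SSB = Σnᵢ(x̄ᵢ−x̄)² = 2412.026; SSW = ΣΣ(x−x̄ᵢ)² = 814.361
MSB = 2412.026/3 = 804.0088; MSW = 814.361/27 = 30.1615
F = MSB/MSW = 26.6568
df = (3, 27)
p-value (upper-tail) = 0.00000
At α=0.01: p < α → reject H₀

reject H₀: yes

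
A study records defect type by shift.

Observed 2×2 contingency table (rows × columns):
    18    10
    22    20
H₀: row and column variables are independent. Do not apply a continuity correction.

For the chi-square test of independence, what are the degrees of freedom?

df = (r−1)(c−1) = (2−1)·(2−1) = 1

degrees of freedom = 1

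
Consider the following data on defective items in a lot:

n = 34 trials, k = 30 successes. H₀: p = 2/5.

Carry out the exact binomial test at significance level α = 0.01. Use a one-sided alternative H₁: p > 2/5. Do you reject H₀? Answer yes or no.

Exact binomial: n=34, k=30, p₀=2/5=0.4000
P(X≥30) from Σ C(n,i)·p₀^i·(1−p₀)^(n−i)
p-value (one-sided, H₁ greater) = 0.00000
At α=0.01: p < α → reject H₀

reject H₀: yes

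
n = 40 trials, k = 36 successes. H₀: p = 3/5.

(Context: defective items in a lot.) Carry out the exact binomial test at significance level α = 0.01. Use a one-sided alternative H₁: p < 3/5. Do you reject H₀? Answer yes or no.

Exact binomial: n=40, k=36, p₀=3/5=0.6000
P(X≤36) from Σ C(n,i)·p₀^i·(1−p₀)^(n−i)
p-value (one-sided, H₁ less) = 1.00000
At α=0.01: p ≥ α → fail to reject H₀

reject H₀: no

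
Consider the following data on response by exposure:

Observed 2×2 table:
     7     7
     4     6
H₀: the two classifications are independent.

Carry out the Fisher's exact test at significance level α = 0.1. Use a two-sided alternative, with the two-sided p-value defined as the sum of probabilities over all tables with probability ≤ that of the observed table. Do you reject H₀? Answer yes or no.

Margins: r₁=14, r₂=10, c₁=11, c₂=13, n=24
p_obs = C(14,7)·C(10,4)/C(24,11); sum pmf over tables with pmf ≤ p_obs
p-value (two-sided) = 0.69683
At α=0.1: p ≥ α → fail to reject H₀

reject H₀: no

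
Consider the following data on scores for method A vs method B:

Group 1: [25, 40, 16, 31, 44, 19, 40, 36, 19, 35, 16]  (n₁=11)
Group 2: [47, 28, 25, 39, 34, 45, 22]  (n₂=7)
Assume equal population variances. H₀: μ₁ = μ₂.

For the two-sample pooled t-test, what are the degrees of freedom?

df = n₁ + n₂ − 2 = 11 + 7 − 2 = 16

degrees of freedom = 16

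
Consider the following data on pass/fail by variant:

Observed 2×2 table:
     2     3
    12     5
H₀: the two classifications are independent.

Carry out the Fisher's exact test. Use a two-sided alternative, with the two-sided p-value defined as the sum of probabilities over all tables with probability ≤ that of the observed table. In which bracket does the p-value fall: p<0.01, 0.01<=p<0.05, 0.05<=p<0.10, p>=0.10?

Margins: r₁=5, r₂=17, c₁=14, c₂=8, n=22
p_obs = C(5,2)·C(17,12)/C(22,14); sum pmf over tables with pmf ≤ p_obs
p-value (two-sided) = 0.30888
→ bracket: p>=0.10

p-value bracket: p>=0.10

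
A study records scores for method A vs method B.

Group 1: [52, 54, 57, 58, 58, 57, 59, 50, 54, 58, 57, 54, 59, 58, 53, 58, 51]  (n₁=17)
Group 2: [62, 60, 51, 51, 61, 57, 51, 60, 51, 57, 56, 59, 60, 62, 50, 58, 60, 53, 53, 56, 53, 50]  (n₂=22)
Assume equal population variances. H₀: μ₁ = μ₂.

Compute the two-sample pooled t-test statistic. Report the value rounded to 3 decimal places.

test statistic = -0.207

x̄₁=55.706, s₁=2.932, n₁=17
x̄₂=55.955, s₂=4.226, n₂=22
s_p² = [16·2.932² + 21·4.226²]/37 = 13.8509
SE = √(s_p²·(1/17+1/22)) = 1.2018
t = (55.706−55.955)/1.2018 = -0.2069
df = 37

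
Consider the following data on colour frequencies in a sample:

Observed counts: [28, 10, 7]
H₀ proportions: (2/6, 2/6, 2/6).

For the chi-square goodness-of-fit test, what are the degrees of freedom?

degrees of freedom = 2

df = k − 1 = 3 − 1 = 2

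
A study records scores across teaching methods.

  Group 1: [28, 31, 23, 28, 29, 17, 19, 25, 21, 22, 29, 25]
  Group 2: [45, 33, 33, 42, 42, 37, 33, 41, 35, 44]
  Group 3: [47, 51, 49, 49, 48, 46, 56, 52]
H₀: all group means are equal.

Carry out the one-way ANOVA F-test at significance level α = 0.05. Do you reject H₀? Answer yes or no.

reject H₀: yes

Group means [24.75, 38.50, 49.75], grand mean 36.000
SSB = Σnᵢ(x̄ᵢ−x̄)² = 3093.750; SSW = ΣΣ(x−x̄ᵢ)² = 494.250
MSB = 3093.750/2 = 1546.8750; MSW = 494.250/27 = 18.3056
F = MSB/MSW = 84.5030
df = (2, 27)
p-value (upper-tail) = 0.00000
At α=0.05: p < α → reject H₀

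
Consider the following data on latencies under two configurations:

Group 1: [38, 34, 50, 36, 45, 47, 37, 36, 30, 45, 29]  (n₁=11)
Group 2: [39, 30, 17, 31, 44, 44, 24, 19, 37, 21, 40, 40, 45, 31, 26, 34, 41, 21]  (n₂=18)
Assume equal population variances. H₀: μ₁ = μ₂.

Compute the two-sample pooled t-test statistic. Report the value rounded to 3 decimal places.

test statistic = 1.951

x̄₁=38.818, s₁=6.969, n₁=11
x̄₂=32.444, s₂=9.338, n₂=18
s_p² = [10·6.969² + 17·9.338²]/27 = 72.8919
SE = √(s_p²·(1/11+1/18)) = 3.2674
t = (38.818−32.444)/3.2674 = 1.9507
df = 27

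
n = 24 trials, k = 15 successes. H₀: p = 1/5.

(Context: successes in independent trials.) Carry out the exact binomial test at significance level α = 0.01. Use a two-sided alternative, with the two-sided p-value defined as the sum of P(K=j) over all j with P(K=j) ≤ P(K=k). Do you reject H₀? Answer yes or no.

reject H₀: yes

Exact binomial: n=24, k=15, p₀=1/5=0.2000
P(X=j) = C(n,j)·p₀^j·(1−p₀)^(n−j); p = Σ P(X=j) over j with P(X=j) ≤ P(X=15)
p-value (two-sided) = 0.00001
At α=0.01: p < α → reject H₀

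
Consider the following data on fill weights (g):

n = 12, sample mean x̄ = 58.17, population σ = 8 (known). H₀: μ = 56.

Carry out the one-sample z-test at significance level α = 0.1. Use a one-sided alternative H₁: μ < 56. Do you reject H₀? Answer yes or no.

SE = σ/√n = 8/√12 = 2.3094
z = (x̄−μ₀)/SE = (58.17−56)/2.3094 = 0.9396
p-value (one-sided, H₁ less) = 0.82630
At α=0.1: p ≥ α → fail to reject H₀

reject H₀: no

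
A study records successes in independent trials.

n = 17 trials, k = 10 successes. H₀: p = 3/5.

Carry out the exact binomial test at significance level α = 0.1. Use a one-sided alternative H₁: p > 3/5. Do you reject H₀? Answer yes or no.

reject H₀: no

Exact binomial: n=17, k=10, p₀=3/5=0.6000
P(X≥10) from Σ C(n,i)·p₀^i·(1−p₀)^(n−i)
p-value (one-sided, H₁ greater) = 0.64051
At α=0.1: p ≥ α → fail to reject H₀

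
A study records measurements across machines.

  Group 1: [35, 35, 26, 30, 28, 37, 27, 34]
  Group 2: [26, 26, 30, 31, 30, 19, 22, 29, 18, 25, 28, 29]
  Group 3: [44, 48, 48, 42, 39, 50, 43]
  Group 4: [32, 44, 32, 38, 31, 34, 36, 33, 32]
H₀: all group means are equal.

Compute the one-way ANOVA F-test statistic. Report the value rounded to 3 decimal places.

test statistic = 30.184

Group means [31.50, 26.08, 44.86, 34.67], grand mean 33.083
SSB = Σnᵢ(x̄ᵢ−x̄)² = 1600.976; SSW = ΣΣ(x−x̄ᵢ)² = 565.774
MSB = 1600.976/3 = 533.6587; MSW = 565.774/32 = 17.6804
F = MSB/MSW = 30.1836
df = (3, 32)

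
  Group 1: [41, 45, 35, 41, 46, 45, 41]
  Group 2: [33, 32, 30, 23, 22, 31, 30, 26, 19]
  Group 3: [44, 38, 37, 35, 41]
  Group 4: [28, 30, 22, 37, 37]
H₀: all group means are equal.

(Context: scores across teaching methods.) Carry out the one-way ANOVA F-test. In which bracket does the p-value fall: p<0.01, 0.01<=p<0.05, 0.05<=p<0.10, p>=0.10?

p-value bracket: p<0.01

Group means [42.00, 27.33, 39.00, 30.80], grand mean 34.192
SSB = Σnᵢ(x̄ᵢ−x̄)² = 1023.238; SSW = ΣΣ(x−x̄ᵢ)² = 498.800
MSB = 1023.238/3 = 341.0795; MSW = 498.800/22 = 22.6727
F = MSB/MSW = 15.0436
df = (3, 22)
p-value (upper-tail) = 0.00002
→ bracket: p<0.01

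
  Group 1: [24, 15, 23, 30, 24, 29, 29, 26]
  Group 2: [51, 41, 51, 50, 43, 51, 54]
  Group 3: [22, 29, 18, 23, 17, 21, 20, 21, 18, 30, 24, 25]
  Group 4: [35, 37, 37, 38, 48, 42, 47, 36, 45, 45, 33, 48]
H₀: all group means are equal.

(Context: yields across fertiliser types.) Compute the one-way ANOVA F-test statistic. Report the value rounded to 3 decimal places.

test statistic = 61.716

Group means [25.00, 48.71, 22.33, 40.92], grand mean 33.333
SSB = Σnᵢ(x̄ᵢ−x̄)² = 4353.655; SSW = ΣΣ(x−x̄ᵢ)² = 823.012
MSB = 4353.655/3 = 1451.2183; MSW = 823.012/35 = 23.5146
F = MSB/MSW = 61.7156
df = (3, 35)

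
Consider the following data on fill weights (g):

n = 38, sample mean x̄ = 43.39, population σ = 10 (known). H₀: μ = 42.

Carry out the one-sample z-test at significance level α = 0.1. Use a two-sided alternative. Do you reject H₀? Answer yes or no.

SE = σ/√n = 10/√38 = 1.6222
z = (x̄−μ₀)/SE = (43.39−42)/1.6222 = 0.8569
p-value (two-sided) = 0.39153
At α=0.1: p ≥ α → fail to reject H₀

reject H₀: no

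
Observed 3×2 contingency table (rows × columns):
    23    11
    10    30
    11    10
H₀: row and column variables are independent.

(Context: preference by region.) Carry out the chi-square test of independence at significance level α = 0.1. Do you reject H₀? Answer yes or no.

reject H₀: yes

Row totals [34, 40, 21], col totals [44, 51], n=95
χ² = (23−15.75)²/15.75 + (11−18.25)²/18.25 + (10−18.53)²/18.53 + (30−21.47)²/21.47 + (11−9.73)²/9.73 + (10−11.27)²/11.27 = 13.8423
df = 2
p-value (upper-tail) = 0.00099
At α=0.1: p < α → reject H₀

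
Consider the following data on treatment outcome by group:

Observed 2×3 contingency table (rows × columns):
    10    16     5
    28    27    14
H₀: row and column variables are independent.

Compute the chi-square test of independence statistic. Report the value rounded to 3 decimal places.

test statistic = 1.360

Row totals [31, 69], col totals [38, 43, 19], n=100
χ² = (10−11.78)²/11.78 + (16−13.33)²/13.33 + (5−5.89)²/5.89 + (28−26.22)²/26.22 + (27−29.67)²/29.67 + (14−13.11)²/13.11 = 1.3598
df = 2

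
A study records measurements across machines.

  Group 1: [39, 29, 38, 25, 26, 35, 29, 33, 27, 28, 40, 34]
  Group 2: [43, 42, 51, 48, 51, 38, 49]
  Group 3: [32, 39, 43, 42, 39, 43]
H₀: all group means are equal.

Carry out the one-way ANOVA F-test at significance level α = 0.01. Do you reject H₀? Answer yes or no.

Group means [31.92, 46.00, 39.67], grand mean 37.720
SSB = Σnᵢ(x̄ᵢ−x̄)² = 906.790; SSW = ΣΣ(x−x̄ᵢ)² = 546.250
MSB = 906.790/2 = 453.3950; MSW = 546.250/22 = 24.8295
F = MSB/MSW = 18.2603
df = (2, 22)
p-value (upper-tail) = 0.00002
At α=0.01: p < α → reject H₀

reject H₀: yes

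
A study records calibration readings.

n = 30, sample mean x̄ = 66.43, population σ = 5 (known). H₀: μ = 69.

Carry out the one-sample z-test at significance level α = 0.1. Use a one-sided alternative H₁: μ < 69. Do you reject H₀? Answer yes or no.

reject H₀: yes

SE = σ/√n = 5/√30 = 0.9129
z = (x̄−μ₀)/SE = (66.43−69)/0.9129 = -2.8153
p-value (one-sided, H₁ less) = 0.00244
At α=0.1: p < α → reject H₀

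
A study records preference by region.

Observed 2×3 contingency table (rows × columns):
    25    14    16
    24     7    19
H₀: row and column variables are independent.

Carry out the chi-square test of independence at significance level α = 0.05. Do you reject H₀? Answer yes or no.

reject H₀: no

Row totals [55, 50], col totals [49, 21, 35], n=105
χ² = (25−25.67)²/25.67 + (14−11.00)²/11.00 + (16−18.33)²/18.33 + (24−23.33)²/23.33 + (7−10.00)²/10.00 + (19−16.67)²/16.67 = 2.3782
df = 2
p-value (upper-tail) = 0.30450
At α=0.05: p ≥ α → fail to reject H₀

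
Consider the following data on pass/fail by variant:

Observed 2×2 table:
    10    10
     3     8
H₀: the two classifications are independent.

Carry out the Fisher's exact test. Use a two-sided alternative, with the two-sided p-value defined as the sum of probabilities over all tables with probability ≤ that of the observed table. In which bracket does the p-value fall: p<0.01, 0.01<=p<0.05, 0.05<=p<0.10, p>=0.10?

p-value bracket: p>=0.10

Margins: r₁=20, r₂=11, c₁=13, c₂=18, n=31
p_obs = C(20,10)·C(11,3)/C(31,13); sum pmf over tables with pmf ≤ p_obs
p-value (two-sided) = 0.27546
→ bracket: p>=0.10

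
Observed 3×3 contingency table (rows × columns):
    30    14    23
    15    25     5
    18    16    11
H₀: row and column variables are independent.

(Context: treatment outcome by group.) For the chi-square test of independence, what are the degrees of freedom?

df = (r−1)(c−1) = (3−1)·(3−1) = 4

degrees of freedom = 4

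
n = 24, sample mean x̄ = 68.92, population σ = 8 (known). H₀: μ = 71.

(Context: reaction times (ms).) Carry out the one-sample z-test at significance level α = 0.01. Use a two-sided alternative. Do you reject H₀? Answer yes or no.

SE = σ/√n = 8/√24 = 1.6330
z = (x̄−μ₀)/SE = (68.92−71)/1.6330 = -1.2737
p-value (two-sided) = 0.20276
At α=0.01: p ≥ α → fail to reject H₀

reject H₀: no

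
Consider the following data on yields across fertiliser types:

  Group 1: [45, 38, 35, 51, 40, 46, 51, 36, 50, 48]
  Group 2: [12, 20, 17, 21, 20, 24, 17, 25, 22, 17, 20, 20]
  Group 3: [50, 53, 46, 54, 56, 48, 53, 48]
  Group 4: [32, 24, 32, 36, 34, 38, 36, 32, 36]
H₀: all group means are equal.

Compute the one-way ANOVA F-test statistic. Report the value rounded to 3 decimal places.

test statistic = 94.246

Group means [44.00, 19.58, 51.00, 33.33], grand mean 35.462
SSB = Σnᵢ(x̄ᵢ−x̄)² = 5726.776; SSW = ΣΣ(x−x̄ᵢ)² = 708.917
MSB = 5726.776/3 = 1908.9252; MSW = 708.917/35 = 20.2548
F = MSB/MSW = 94.2457
df = (3, 35)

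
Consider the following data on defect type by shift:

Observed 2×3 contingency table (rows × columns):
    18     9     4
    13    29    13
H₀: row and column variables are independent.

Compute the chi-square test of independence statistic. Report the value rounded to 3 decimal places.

Row totals [31, 55], col totals [31, 38, 17], n=86
χ² = (18−11.17)²/11.17 + (9−13.70)²/13.70 + (4−6.13)²/6.13 + (13−19.83)²/19.83 + (29−24.30)²/24.30 + (13−10.87)²/10.87 = 10.1937
df = 2

test statistic = 10.194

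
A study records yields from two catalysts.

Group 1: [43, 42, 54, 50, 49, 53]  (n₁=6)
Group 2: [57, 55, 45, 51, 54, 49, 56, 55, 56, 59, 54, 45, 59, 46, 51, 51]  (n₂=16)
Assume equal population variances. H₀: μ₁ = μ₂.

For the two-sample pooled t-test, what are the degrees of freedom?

degrees of freedom = 20

df = n₁ + n₂ − 2 = 6 + 16 − 2 = 20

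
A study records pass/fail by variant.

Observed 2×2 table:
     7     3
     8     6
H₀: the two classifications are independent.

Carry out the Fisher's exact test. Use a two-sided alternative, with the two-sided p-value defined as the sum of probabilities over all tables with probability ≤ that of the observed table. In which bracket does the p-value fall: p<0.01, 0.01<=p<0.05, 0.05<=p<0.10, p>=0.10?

Margins: r₁=10, r₂=14, c₁=15, c₂=9, n=24
p_obs = C(10,7)·C(14,8)/C(24,15); sum pmf over tables with pmf ≤ p_obs
p-value (two-sided) = 0.67846
→ bracket: p>=0.10

p-value bracket: p>=0.10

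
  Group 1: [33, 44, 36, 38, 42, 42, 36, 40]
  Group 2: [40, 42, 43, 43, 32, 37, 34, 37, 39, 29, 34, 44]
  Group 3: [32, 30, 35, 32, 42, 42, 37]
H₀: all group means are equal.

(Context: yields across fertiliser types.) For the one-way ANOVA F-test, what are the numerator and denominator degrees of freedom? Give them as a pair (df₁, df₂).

k = 3 groups, N = 27 total
df = (k−1, N−k) = (3−1, 27−3) = (2, 24)

degrees of freedom = [2, 24]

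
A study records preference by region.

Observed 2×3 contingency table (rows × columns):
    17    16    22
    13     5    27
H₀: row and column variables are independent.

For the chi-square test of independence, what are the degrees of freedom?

df = (r−1)(c−1) = (2−1)·(3−1) = 2

degrees of freedom = 2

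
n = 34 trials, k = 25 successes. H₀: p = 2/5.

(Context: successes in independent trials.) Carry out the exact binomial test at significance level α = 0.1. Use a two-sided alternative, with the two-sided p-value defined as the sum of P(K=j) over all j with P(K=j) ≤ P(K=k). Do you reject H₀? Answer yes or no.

Exact binomial: n=34, k=25, p₀=2/5=0.4000
P(X=j) = C(n,j)·p₀^j·(1−p₀)^(n−j); p = Σ P(X=j) over j with P(X=j) ≤ P(X=25)
p-value (two-sided) = 0.00014
At α=0.1: p < α → reject H₀

reject H₀: yes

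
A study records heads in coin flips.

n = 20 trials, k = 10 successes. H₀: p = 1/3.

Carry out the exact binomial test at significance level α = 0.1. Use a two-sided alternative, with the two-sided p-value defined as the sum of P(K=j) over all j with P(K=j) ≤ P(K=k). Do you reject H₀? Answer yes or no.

Exact binomial: n=20, k=10, p₀=1/3=0.3333
P(X=j) = C(n,j)·p₀^j·(1−p₀)^(n−j); p = Σ P(X=j) over j with P(X=j) ≤ P(X=10)
p-value (two-sided) = 0.15234
At α=0.1: p ≥ α → fail to reject H₀

reject H₀: no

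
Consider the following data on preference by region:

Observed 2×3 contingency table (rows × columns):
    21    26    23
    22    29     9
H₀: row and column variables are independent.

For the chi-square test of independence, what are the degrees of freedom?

degrees of freedom = 2

df = (r−1)(c−1) = (2−1)·(3−1) = 2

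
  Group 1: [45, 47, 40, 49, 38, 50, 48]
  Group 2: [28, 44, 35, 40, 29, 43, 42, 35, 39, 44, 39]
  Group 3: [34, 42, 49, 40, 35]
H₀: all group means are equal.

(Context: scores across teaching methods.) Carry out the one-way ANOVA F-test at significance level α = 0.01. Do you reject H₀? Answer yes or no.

reject H₀: no

Group means [45.29, 38.00, 40.00], grand mean 40.652
SSB = Σnᵢ(x̄ᵢ−x̄)² = 229.789; SSW = ΣΣ(x−x̄ᵢ)² = 591.429
MSB = 229.789/2 = 114.8944; MSW = 591.429/20 = 29.5714
F = MSB/MSW = 3.8853
df = (2, 20)
p-value (upper-tail) = 0.03754
At α=0.01: p ≥ α → fail to reject H₀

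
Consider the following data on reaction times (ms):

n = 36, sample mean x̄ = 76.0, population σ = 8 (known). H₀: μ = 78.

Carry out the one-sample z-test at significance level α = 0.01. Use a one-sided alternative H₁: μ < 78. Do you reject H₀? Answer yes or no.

reject H₀: no

SE = σ/√n = 8/√36 = 1.3333
z = (x̄−μ₀)/SE = (76.0−78)/1.3333 = -1.5000
p-value (one-sided, H₁ less) = 0.06681
At α=0.01: p ≥ α → fail to reject H₀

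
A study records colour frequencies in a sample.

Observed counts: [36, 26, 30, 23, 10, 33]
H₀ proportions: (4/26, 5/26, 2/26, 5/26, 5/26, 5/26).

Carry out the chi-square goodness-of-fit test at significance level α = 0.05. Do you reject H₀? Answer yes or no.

n = 158; E_i = n·p_i = [24.31, 30.38, 12.15, 30.38, 30.38, 30.38]
χ² = (36−24.31)²/24.31 + (26−30.38)²/30.38 + (30−12.15)²/12.15 + (23−30.38)²/30.38 + (10−30.38)²/30.38 + (33−30.38)²/30.38 = 48.1570
df = 5
p-value (upper-tail) = 0.00000
At α=0.05: p < α → reject H₀

reject H₀: yes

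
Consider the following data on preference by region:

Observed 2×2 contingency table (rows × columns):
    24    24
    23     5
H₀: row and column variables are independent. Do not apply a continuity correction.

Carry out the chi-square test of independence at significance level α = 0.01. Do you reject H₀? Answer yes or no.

reject H₀: yes

Row totals [48, 28], col totals [47, 29], n=76
χ² = (24−29.68)²/29.68 + (24−18.32)²/18.32 + (23−17.32)²/17.32 + (5−10.68)²/10.68 = 7.7426
df = 1
p-value (upper-tail) = 0.00539
At α=0.01: p < α → reject H₀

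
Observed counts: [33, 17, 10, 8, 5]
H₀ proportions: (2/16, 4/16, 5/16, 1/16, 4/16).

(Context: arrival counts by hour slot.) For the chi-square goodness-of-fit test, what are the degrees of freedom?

df = k − 1 = 5 − 1 = 4

degrees of freedom = 4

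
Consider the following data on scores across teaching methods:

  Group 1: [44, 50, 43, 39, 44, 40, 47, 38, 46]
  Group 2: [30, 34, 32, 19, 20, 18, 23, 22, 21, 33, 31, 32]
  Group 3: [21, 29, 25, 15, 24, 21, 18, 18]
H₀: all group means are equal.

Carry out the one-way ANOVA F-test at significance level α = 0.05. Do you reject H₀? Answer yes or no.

reject H₀: yes

Group means [43.44, 26.25, 21.38], grand mean 30.241
SSB = Σnᵢ(x̄ᵢ−x̄)² = 2388.963; SSW = ΣΣ(x−x̄ᵢ)² = 690.347
MSB = 2388.963/2 = 1194.4816; MSW = 690.347/26 = 26.5518
F = MSB/MSW = 44.9868
df = (2, 26)
p-value (upper-tail) = 0.00000
At α=0.05: p < α → reject H₀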